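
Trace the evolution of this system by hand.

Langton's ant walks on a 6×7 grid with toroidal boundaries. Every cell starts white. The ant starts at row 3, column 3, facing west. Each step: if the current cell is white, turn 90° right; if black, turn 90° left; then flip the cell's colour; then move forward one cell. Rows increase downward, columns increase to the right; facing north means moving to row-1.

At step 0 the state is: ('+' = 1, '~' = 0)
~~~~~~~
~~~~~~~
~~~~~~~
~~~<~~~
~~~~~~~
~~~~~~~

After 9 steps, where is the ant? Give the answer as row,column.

k=0  ~~~~~~~
~~~~~~~
~~~~~~~
~~~<~~~
~~~~~~~
~~~~~~~
k=1  ~~~~~~~
~~~~~~~
~~~^~~~
~~~+~~~
~~~~~~~
~~~~~~~
k=2  ~~~~~~~
~~~~~~~
~~~+>~~
~~~+~~~
~~~~~~~
~~~~~~~
k=3  ~~~~~~~
~~~~~~~
~~~++~~
~~~+v~~
~~~~~~~
~~~~~~~
k=4  ~~~~~~~
~~~~~~~
~~~++~~
~~~<+~~
~~~~~~~
~~~~~~~
k=5  ~~~~~~~
~~~~~~~
~~~++~~
~~~~+~~
~~~v~~~
~~~~~~~
k=6  ~~~~~~~
~~~~~~~
~~~++~~
~~~~+~~
~~<+~~~
~~~~~~~
k=7  ~~~~~~~
~~~~~~~
~~~++~~
~~^~+~~
~~++~~~
~~~~~~~
k=8  ~~~~~~~
~~~~~~~
~~~++~~
~~+>+~~
~~++~~~
~~~~~~~
k=9  ~~~~~~~
~~~~~~~
~~~++~~
~~+++~~
~~+v~~~
~~~~~~~

4,3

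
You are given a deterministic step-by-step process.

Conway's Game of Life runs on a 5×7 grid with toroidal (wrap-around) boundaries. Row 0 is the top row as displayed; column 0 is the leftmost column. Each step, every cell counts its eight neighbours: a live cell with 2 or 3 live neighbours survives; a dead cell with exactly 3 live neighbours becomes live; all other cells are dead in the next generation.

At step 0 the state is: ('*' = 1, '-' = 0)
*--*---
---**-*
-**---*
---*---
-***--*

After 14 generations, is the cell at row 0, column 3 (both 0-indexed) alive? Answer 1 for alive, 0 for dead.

t=0: *--*---
---**-*
-**---*
---*---
-***--*
t=1: **---**
-*-****
*-*-**-
---*---
**-**--
t=2: -------
---*---
***----
*----**
-*-***-
t=3: --**---
-**----
***----
---*-*-
*---**-
t=4: --***--
*------
*--*---
*-**-*-
--*--**
t=5: -******
-**-*--
*-***--
*-**-*-
-----**
t=6: -*----*
------*
*----**
*-*--*-
-------
t=7: *------
-------
**---*-
**---*-
**----*
t=8: **----*
**----*
**-----
--*--*-
-------
t=9: -*----*
--*----
--*----
-*-----
**----*
t=10: -**---*
-**----
-**----
-**----
-**---*
t=11: ---*---
---*---
*--*---
---*---
---*---
t=12: --***--
--***--
--***--
--***--
--***--
t=13: -*---*-
-*---*-
-*---*-
-*---*-
-*---*-
t=14: ***-***
***-***
***-***
***-***
***-***

0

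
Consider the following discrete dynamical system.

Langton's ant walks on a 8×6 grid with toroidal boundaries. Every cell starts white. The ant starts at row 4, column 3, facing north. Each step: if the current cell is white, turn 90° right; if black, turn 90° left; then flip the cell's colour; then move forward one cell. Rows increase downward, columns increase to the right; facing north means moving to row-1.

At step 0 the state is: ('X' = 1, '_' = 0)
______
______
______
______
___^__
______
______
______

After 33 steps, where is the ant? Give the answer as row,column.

6,2

gen 0: ______
______
______
______
___^__
______
______
______
gen 1: ______
______
______
______
___X>_
______
______
______
gen 2: ______
______
______
______
___XX_
____v_
______
______
gen 3: ______
______
______
______
___XX_
___<X_
______
______
gen 4: ______
______
______
______
___^X_
___XX_
______
______
gen 5: ______
______
______
______
__<_X_
___XX_
______
______
gen 6: ______
______
______
__^___
__X_X_
___XX_
______
______
gen 7: ______
______
______
__X>__
__X_X_
___XX_
______
______
gen 8: ______
______
______
__XX__
__XvX_
___XX_
______
______
gen 9: ______
______
______
__XX__
__<XX_
___XX_
______
______
gen 10: ______
______
______
__XX__
___XX_
__vXX_
______
______
gen 11: ______
______
______
__XX__
___XX_
_<XXX_
______
______
gen 12: ______
______
______
__XX__
_^_XX_
_XXXX_
______
______
gen 13: ______
______
______
__XX__
_X>XX_
_XXXX_
______
______
gen 14: ______
______
______
__XX__
_XXXX_
_XvXX_
______
______
gen 15: ______
______
______
__XX__
_XXXX_
_X_>X_
______
______
gen 16: ______
______
______
__XX__
_XX^X_
_X__X_
______
______
gen 17: ______
______
______
__XX__
_X<_X_
_X__X_
______
______
gen 18: ______
______
______
__XX__
_X__X_
_Xv_X_
______
______
gen 19: ______
______
______
__XX__
_X__X_
_<X_X_
______
______
gen 20: ______
______
______
__XX__
_X__X_
__X_X_
_v____
______
gen 21: ______
______
______
__XX__
_X__X_
__X_X_
<X____
______
gen 22: ______
______
______
__XX__
_X__X_
^_X_X_
XX____
______
gen 23: ______
______
______
__XX__
_X__X_
X>X_X_
XX____
______
gen 24: ______
______
______
__XX__
_X__X_
XXX_X_
Xv____
______
gen 25: ______
______
______
__XX__
_X__X_
XXX_X_
X_>___
______
gen 26: ______
______
______
__XX__
_X__X_
XXX_X_
X_X___
__v___
gen 27: ______
______
______
__XX__
_X__X_
XXX_X_
X_X___
_<X___
gen 28: ______
______
______
__XX__
_X__X_
XXX_X_
X^X___
_XX___
gen 29: ______
______
______
__XX__
_X__X_
XXX_X_
XX>___
_XX___
gen 30: ______
______
______
__XX__
_X__X_
XX^_X_
XX____
_XX___
gen 31: ______
______
______
__XX__
_X__X_
X<__X_
XX____
_XX___
gen 32: ______
______
______
__XX__
_X__X_
X___X_
Xv____
_XX___
gen 33: ______
______
______
__XX__
_X__X_
X___X_
X_>___
_XX___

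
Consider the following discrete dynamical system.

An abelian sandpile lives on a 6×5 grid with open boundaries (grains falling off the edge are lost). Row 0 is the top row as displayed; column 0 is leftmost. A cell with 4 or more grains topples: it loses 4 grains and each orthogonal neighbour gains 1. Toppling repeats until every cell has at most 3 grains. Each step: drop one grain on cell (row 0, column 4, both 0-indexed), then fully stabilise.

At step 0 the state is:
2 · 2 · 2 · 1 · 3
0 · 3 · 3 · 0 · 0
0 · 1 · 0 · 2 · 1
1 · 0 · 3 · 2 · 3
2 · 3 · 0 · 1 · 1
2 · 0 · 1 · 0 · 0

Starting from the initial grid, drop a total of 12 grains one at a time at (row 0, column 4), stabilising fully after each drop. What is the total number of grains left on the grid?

gen 0: 2 · 2 · 2 · 1 · 3
0 · 3 · 3 · 0 · 0
0 · 1 · 0 · 2 · 1
1 · 0 · 3 · 2 · 3
2 · 3 · 0 · 1 · 1
2 · 0 · 1 · 0 · 0
gen 1: 2 · 2 · 2 · 2 · 0
0 · 3 · 3 · 0 · 1
0 · 1 · 0 · 2 · 1
1 · 0 · 3 · 2 · 3
2 · 3 · 0 · 1 · 1
2 · 0 · 1 · 0 · 0
gen 2: 2 · 2 · 2 · 2 · 1
0 · 3 · 3 · 0 · 1
0 · 1 · 0 · 2 · 1
1 · 0 · 3 · 2 · 3
2 · 3 · 0 · 1 · 1
2 · 0 · 1 · 0 · 0
gen 3: 2 · 2 · 2 · 2 · 2
0 · 3 · 3 · 0 · 1
0 · 1 · 0 · 2 · 1
1 · 0 · 3 · 2 · 3
2 · 3 · 0 · 1 · 1
2 · 0 · 1 · 0 · 0
gen 4: 2 · 2 · 2 · 2 · 3
0 · 3 · 3 · 0 · 1
0 · 1 · 0 · 2 · 1
1 · 0 · 3 · 2 · 3
2 · 3 · 0 · 1 · 1
2 · 0 · 1 · 0 · 0
gen 5: 2 · 2 · 2 · 3 · 0
0 · 3 · 3 · 0 · 2
0 · 1 · 0 · 2 · 1
1 · 0 · 3 · 2 · 3
2 · 3 · 0 · 1 · 1
2 · 0 · 1 · 0 · 0
gen 6: 2 · 2 · 2 · 3 · 1
0 · 3 · 3 · 0 · 2
0 · 1 · 0 · 2 · 1
1 · 0 · 3 · 2 · 3
2 · 3 · 0 · 1 · 1
2 · 0 · 1 · 0 · 0
gen 7: 2 · 2 · 2 · 3 · 2
0 · 3 · 3 · 0 · 2
0 · 1 · 0 · 2 · 1
1 · 0 · 3 · 2 · 3
2 · 3 · 0 · 1 · 1
2 · 0 · 1 · 0 · 0
gen 8: 2 · 2 · 2 · 3 · 3
0 · 3 · 3 · 0 · 2
0 · 1 · 0 · 2 · 1
1 · 0 · 3 · 2 · 3
2 · 3 · 0 · 1 · 1
2 · 0 · 1 · 0 · 0
gen 9: 2 · 2 · 3 · 0 · 1
0 · 3 · 3 · 1 · 3
0 · 1 · 0 · 2 · 1
1 · 0 · 3 · 2 · 3
2 · 3 · 0 · 1 · 1
2 · 0 · 1 · 0 · 0
gen 10: 2 · 2 · 3 · 0 · 2
0 · 3 · 3 · 1 · 3
0 · 1 · 0 · 2 · 1
1 · 0 · 3 · 2 · 3
2 · 3 · 0 · 1 · 1
2 · 0 · 1 · 0 · 0
gen 11: 2 · 2 · 3 · 0 · 3
0 · 3 · 3 · 1 · 3
0 · 1 · 0 · 2 · 1
1 · 0 · 3 · 2 · 3
2 · 3 · 0 · 1 · 1
2 · 0 · 1 · 0 · 0
gen 12: 2 · 2 · 3 · 1 · 1
0 · 3 · 3 · 2 · 0
0 · 1 · 0 · 2 · 2
1 · 0 · 3 · 2 · 3
2 · 3 · 0 · 1 · 1
2 · 0 · 1 · 0 · 0

41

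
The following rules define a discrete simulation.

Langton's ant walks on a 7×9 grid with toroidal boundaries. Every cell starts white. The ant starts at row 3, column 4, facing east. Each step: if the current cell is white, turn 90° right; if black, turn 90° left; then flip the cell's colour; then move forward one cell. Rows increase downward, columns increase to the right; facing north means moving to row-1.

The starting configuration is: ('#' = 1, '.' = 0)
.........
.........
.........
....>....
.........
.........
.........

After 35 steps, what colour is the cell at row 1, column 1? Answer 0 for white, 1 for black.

1

0) .........
.........
.........
....>....
.........
.........
.........
1) .........
.........
.........
....#....
....v....
.........
.........
2) .........
.........
.........
....#....
...<#....
.........
.........
3) .........
.........
.........
...^#....
...##....
.........
.........
4) .........
.........
.........
...#>....
...##....
.........
.........
5) .........
.........
....^....
...#.....
...##....
.........
.........
6) .........
.........
....#>...
...#.....
...##....
.........
.........
7) .........
.........
....##...
...#.v...
...##....
.........
.........
8) .........
.........
....##...
...#<#...
...##....
.........
.........
9) .........
.........
....^#...
...###...
...##....
.........
.........
10) .........
.........
...<.#...
...###...
...##....
.........
.........
11) .........
...^.....
...#.#...
...###...
...##....
.........
.........
12) .........
...#>....
...#.#...
...###...
...##....
.........
.........
13) .........
...##....
...#v#...
...###...
...##....
.........
.........
14) .........
...##....
...<##...
...###...
...##....
.........
.........
15) .........
...##....
....##...
...v##...
...##....
.........
.........
16) .........
...##....
....##...
....>#...
...##....
.........
.........
17) .........
...##....
....^#...
.....#...
...##....
.........
.........
18) .........
...##....
...<.#...
.....#...
...##....
.........
.........
19) .........
...^#....
...#.#...
.....#...
...##....
.........
.........
20) .........
..<.#....
...#.#...
.....#...
...##....
.........
.........
21) ..^......
..#.#....
...#.#...
.....#...
...##....
.........
.........
22) ..#>.....
..#.#....
...#.#...
.....#...
...##....
.........
.........
23) ..##.....
..#v#....
...#.#...
.....#...
...##....
.........
.........
24) ..##.....
..<##....
...#.#...
.....#...
...##....
.........
.........
25) ..##.....
...##....
..v#.#...
.....#...
...##....
.........
.........
26) ..##.....
...##....
.<##.#...
.....#...
...##....
.........
.........
27) ..##.....
.^.##....
.###.#...
.....#...
...##....
.........
.........
28) ..##.....
.#>##....
.###.#...
.....#...
...##....
.........
.........
29) ..##.....
.####....
.#v#.#...
.....#...
...##....
.........
.........
30) ..##.....
.####....
.#.>.#...
.....#...
...##....
.........
.........
31) ..##.....
.##^#....
.#...#...
.....#...
...##....
.........
.........
32) ..##.....
.#<.#....
.#...#...
.....#...
...##....
.........
.........
33) ..##.....
.#..#....
.#v..#...
.....#...
...##....
.........
.........
34) ..##.....
.#..#....
.<#..#...
.....#...
...##....
.........
.........
35) ..##.....
.#..#....
..#..#...
.v...#...
...##....
.........
.........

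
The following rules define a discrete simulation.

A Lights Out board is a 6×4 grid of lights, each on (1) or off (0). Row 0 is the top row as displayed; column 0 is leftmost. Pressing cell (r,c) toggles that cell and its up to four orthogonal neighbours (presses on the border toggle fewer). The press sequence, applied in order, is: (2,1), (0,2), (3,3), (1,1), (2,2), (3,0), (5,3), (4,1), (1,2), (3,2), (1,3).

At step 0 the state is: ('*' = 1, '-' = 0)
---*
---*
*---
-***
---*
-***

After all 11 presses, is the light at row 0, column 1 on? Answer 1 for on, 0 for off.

0

0) ---*
---*
*---
-***
---*
-***
1) ---*
-*-*
-**-
--**
---*
-***
2) -**-
-***
-**-
--**
---*
-***
3) -**-
-***
-***
----
----
-***
4) --*-
*--*
--**
----
----
-***
5) --*-
*-**
-*--
--*-
----
-***
6) --*-
*-**
**--
***-
*---
-***
7) --*-
*-**
**--
***-
*--*
-*--
8) --*-
*-**
**--
*-*-
-***
----
9) ----
**--
***-
*-*-
-***
----
10) ----
**--
**--
**-*
-*-*
----
11) ---*
****
**-*
**-*
-*-*
----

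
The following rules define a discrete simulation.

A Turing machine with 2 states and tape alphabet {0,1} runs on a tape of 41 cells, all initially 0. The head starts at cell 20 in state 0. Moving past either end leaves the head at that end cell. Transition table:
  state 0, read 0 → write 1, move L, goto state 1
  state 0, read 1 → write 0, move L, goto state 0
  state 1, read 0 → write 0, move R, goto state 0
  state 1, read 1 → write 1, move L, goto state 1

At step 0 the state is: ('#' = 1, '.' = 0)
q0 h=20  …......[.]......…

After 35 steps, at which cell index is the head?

9

step 0: q0 h=20  …......[.]......…
step 1: q1 h=19  …......[.]#.....…
step 2: q0 h=20  …......[#]......…
step 3: q0 h=19  …......[.]......…
step 4: q1 h=18  …......[.]#.....…
step 5: q0 h=19  …......[#]......…
step 6: q0 h=18  …......[.]......…
step 7: q1 h=17  …......[.]#.....…
step 8: q0 h=18  …......[#]......…
step 9: q0 h=17  …......[.]......…
step 10: q1 h=16  …......[.]#.....…
step 11: q0 h=17  …......[#]......…
step 12: q0 h=16  …......[.]......…
step 13: q1 h=15  …......[.]#.....…
step 14: q0 h=16  …......[#]......…
step 15: q0 h=15  …......[.]......…
step 16: q1 h=14  …......[.]#.....…
step 17: q0 h=15  …......[#]......…
step 18: q0 h=14  …......[.]......…
step 19: q1 h=13  …......[.]#.....…
step 20: q0 h=14  …......[#]......…
step 21: q0 h=13  …......[.]......…
step 22: q1 h=12  …......[.]#.....…
step 23: q0 h=13  …......[#]......…
step 24: q0 h=12  …......[.]......…
step 25: q1 h=11  …......[.]#.....…
step 26: q0 h=12  …......[#]......…
step 27: q0 h=11  …......[.]......…
step 28: q1 h=10  …......[.]#.....…
step 29: q0 h=11  …......[#]......…
step 30: q0 h=10  …......[.]......…
step 31: q1 h= 9  …......[.]#.....…
step 32: q0 h=10  …......[#]......…
step 33: q0 h= 9  …......[.]......…
step 34: q1 h= 8  …......[.]#.....…
step 35: q0 h= 9  …......[#]......…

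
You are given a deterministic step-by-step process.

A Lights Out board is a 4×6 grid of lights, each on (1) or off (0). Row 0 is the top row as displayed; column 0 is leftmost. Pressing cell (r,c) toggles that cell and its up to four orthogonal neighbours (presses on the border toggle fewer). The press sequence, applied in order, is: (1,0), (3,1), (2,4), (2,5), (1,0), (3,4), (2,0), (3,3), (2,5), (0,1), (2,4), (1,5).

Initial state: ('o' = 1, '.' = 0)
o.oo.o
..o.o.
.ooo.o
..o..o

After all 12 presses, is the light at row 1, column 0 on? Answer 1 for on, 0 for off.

gen 0: o.oo.o
..o.o.
.ooo.o
..o..o
gen 1: ..oo.o
ooo.o.
oooo.o
..o..o
gen 2: ..oo.o
ooo.o.
o.oo.o
oo...o
gen 3: ..oo.o
ooo...
o.o.o.
oo..oo
gen 4: ..oo.o
ooo..o
o.o..o
oo..o.
gen 5: o.oo.o
..o..o
..o..o
oo..o.
gen 6: o.oo.o
..o..o
..o.oo
oo.o.o
gen 7: o.oo.o
o.o..o
ooo.oo
.o.o.o
gen 8: o.oo.o
o.o..o
oooooo
.oo.oo
gen 9: o.oo.o
o.o...
oooo..
.oo.o.
gen 10: .o.o.o
ooo...
oooo..
.oo.o.
gen 11: .o.o.o
ooo.o.
ooo.oo
.oo...
gen 12: .o.o..
ooo..o
ooo.o.
.oo...

1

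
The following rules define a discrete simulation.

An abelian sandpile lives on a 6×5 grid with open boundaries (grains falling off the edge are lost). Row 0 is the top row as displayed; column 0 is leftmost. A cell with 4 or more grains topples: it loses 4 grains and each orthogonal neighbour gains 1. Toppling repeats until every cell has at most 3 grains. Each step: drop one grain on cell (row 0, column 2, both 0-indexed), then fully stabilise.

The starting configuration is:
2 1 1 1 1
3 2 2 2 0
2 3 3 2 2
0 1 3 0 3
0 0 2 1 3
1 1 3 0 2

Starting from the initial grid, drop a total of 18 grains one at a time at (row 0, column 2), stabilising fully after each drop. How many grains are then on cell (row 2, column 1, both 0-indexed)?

t=0: 2 1 1 1 1
3 2 2 2 0
2 3 3 2 2
0 1 3 0 3
0 0 2 1 3
1 1 3 0 2
t=1: 2 1 2 1 1
3 2 2 2 0
2 3 3 2 2
0 1 3 0 3
0 0 2 1 3
1 1 3 0 2
t=2: 2 1 3 1 1
3 2 2 2 0
2 3 3 2 2
0 1 3 0 3
0 0 2 1 3
1 1 3 0 2
t=3: 2 2 0 2 1
3 2 3 2 0
2 3 3 2 2
0 1 3 0 3
0 0 2 1 3
1 1 3 0 2
t=4: 2 2 1 2 1
3 2 3 2 0
2 3 3 2 2
0 1 3 0 3
0 0 2 1 3
1 1 3 0 2
t=5: 2 2 2 2 1
3 2 3 2 0
2 3 3 2 2
0 1 3 0 3
0 0 2 1 3
1 1 3 0 2
t=6: 2 2 3 2 1
3 2 3 2 0
2 3 3 2 2
0 1 3 0 3
0 0 2 1 3
1 1 3 0 2
t=7: 0 1 2 3 1
2 2 2 3 0
0 2 2 3 2
1 3 0 1 3
0 0 3 1 3
1 1 3 0 2
t=8: 0 1 3 3 1
2 2 2 3 0
0 2 2 3 2
1 3 0 1 3
0 0 3 1 3
1 1 3 0 2
t=9: 0 2 2 1 2
2 3 1 2 1
0 3 0 1 3
1 3 1 2 3
0 0 3 1 3
1 1 3 0 2
t=10: 0 2 3 1 2
2 3 1 2 1
0 3 0 1 3
1 3 1 2 3
0 0 3 1 3
1 1 3 0 2
t=11: 0 3 0 2 2
2 3 2 2 1
0 3 0 1 3
1 3 1 2 3
0 0 3 1 3
1 1 3 0 2
t=12: 0 3 1 2 2
2 3 2 2 1
0 3 0 1 3
1 3 1 2 3
0 0 3 1 3
1 1 3 0 2
t=13: 0 3 2 2 2
2 3 2 2 1
0 3 0 1 3
1 3 1 2 3
0 0 3 1 3
1 1 3 0 2
t=14: 0 3 3 2 2
2 3 2 2 1
0 3 0 1 3
1 3 1 2 3
0 0 3 1 3
1 1 3 0 2
t=15: 1 1 2 3 2
3 2 0 3 1
1 1 2 1 3
2 0 2 2 3
0 1 3 1 3
1 1 3 0 2
t=16: 1 1 3 3 2
3 2 0 3 1
1 1 2 1 3
2 0 2 2 3
0 1 3 1 3
1 1 3 0 2
t=17: 1 2 1 1 3
3 2 2 0 2
1 1 2 2 3
2 0 2 2 3
0 1 3 1 3
1 1 3 0 2
t=18: 1 2 2 1 3
3 2 2 0 2
1 1 2 2 3
2 0 2 2 3
0 1 3 1 3
1 1 3 0 2

1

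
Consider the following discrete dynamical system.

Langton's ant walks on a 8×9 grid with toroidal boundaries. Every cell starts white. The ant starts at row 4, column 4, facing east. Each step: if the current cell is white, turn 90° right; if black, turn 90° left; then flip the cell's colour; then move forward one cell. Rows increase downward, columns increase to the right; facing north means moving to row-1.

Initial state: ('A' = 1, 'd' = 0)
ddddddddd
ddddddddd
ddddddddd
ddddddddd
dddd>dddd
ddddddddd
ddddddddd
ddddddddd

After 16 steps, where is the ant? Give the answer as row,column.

4,4

[0] ddddddddd
ddddddddd
ddddddddd
ddddddddd
dddd>dddd
ddddddddd
ddddddddd
ddddddddd
[1] ddddddddd
ddddddddd
ddddddddd
ddddddddd
ddddAdddd
ddddvdddd
ddddddddd
ddddddddd
[2] ddddddddd
ddddddddd
ddddddddd
ddddddddd
ddddAdddd
ddd<Adddd
ddddddddd
ddddddddd
[3] ddddddddd
ddddddddd
ddddddddd
ddddddddd
ddd^Adddd
dddAAdddd
ddddddddd
ddddddddd
[4] ddddddddd
ddddddddd
ddddddddd
ddddddddd
dddA>dddd
dddAAdddd
ddddddddd
ddddddddd
[5] ddddddddd
ddddddddd
ddddddddd
dddd^dddd
dddAddddd
dddAAdddd
ddddddddd
ddddddddd
[6] ddddddddd
ddddddddd
ddddddddd
ddddA>ddd
dddAddddd
dddAAdddd
ddddddddd
ddddddddd
[7] ddddddddd
ddddddddd
ddddddddd
ddddAAddd
dddAdvddd
dddAAdddd
ddddddddd
ddddddddd
[8] ddddddddd
ddddddddd
ddddddddd
ddddAAddd
dddA<Addd
dddAAdddd
ddddddddd
ddddddddd
[9] ddddddddd
ddddddddd
ddddddddd
dddd^Addd
dddAAAddd
dddAAdddd
ddddddddd
ddddddddd
[10] ddddddddd
ddddddddd
ddddddddd
ddd<dAddd
dddAAAddd
dddAAdddd
ddddddddd
ddddddddd
[11] ddddddddd
ddddddddd
ddd^ddddd
dddAdAddd
dddAAAddd
dddAAdddd
ddddddddd
ddddddddd
[12] ddddddddd
ddddddddd
dddA>dddd
dddAdAddd
dddAAAddd
dddAAdddd
ddddddddd
ddddddddd
[13] ddddddddd
ddddddddd
dddAAdddd
dddAvAddd
dddAAAddd
dddAAdddd
ddddddddd
ddddddddd
[14] ddddddddd
ddddddddd
dddAAdddd
ddd<AAddd
dddAAAddd
dddAAdddd
ddddddddd
ddddddddd
[15] ddddddddd
ddddddddd
dddAAdddd
ddddAAddd
dddvAAddd
dddAAdddd
ddddddddd
ddddddddd
[16] ddddddddd
ddddddddd
dddAAdddd
ddddAAddd
dddd>Addd
dddAAdddd
ddddddddd
ddddddddd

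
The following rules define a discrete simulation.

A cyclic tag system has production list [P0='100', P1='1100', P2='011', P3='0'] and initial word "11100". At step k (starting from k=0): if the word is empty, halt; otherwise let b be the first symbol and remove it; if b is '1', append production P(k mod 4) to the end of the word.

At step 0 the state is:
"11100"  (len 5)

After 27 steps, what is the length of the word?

18

0) "11100"  (len 5)
1) "1100100"  (len 7)
2) "1001001100"  (len 10)
3) "001001100011"  (len 12)
4) "01001100011"  (len 11)
5) "1001100011"  (len 10)
6) "0011000111100"  (len 13)
7) "011000111100"  (len 12)
8) "11000111100"  (len 11)
9) "1000111100100"  (len 13)
10) "0001111001001100"  (len 16)
11) "001111001001100"  (len 15)
12) "01111001001100"  (len 14)
13) "1111001001100"  (len 13)
14) "1110010011001100"  (len 16)
15) "110010011001100011"  (len 18)
16) "100100110011000110"  (len 18)
17) "00100110011000110100"  (len 20)
18) "0100110011000110100"  (len 19)
19) "100110011000110100"  (len 18)
20) "001100110001101000"  (len 18)
21) "01100110001101000"  (len 17)
22) "1100110001101000"  (len 16)
23) "100110001101000011"  (len 18)
24) "001100011010000110"  (len 18)
25) "01100011010000110"  (len 17)
26) "1100011010000110"  (len 16)
27) "100011010000110011"  (len 18)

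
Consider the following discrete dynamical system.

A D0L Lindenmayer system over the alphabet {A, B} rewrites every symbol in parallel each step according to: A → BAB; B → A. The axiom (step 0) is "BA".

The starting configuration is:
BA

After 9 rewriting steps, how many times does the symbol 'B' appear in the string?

512

t=0: BA
t=1: ABAB
t=2: BABABABA
t=3: ABABABABABABABAB
t=4: BABABABABABABABABABABABABABABABA
t=5: ABABABABABABABABABABABABABABABABABABABABABABABABABABABABABABABAB
t=6: BABABABABABABABABABABABABABABABABABABABABABABABABABABABABA…BABABABABABABABABABABABABABABABABABABABABABABABABABABABABA  (len 128)
t=7: ABABABABABABABABABABABABABABABABABABABABABABABABABABABABAB…ABABABABABABABABABABABABABABABABABABABABABABABABABABABABAB  (len 256)
t=8: BABABABABABABABABABABABABABABABABABABABABABABABABABABABABA…BABABABABABABABABABABABABABABABABABABABABABABABABABABABABA  (len 512)
t=9: ABABABABABABABABABABABABABABABABABABABABABABABABABABABABAB…ABABABABABABABABABABABABABABABABABABABABABABABABABABABABAB  (len 1024)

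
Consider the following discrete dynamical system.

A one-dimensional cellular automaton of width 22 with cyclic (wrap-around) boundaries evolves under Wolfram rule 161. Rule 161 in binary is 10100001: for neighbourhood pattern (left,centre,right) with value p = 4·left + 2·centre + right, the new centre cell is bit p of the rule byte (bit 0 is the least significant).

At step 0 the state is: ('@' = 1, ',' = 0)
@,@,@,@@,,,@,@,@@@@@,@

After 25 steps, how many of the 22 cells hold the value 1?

gen 0: @,@,@,@@,,,@,@,@@@@@,@
gen 1: ,@,@,@,,,@,,@,@,@@@,@,
gen 2: ,,@,@,,@,,,,,@,@,@,@,,
gen 3: @,,@,,,,,@@@,,@,@,@,,@
gen 4: ,,,,,@@@,,@,,,,@,@,,,,
gen 5: @@@@,,@,,,,,@@,,@,,@@@
gen 6: @@@,,,,,@@@,,,,,,,,,@@
gen 7: @@,,@@@,,@,,@@@@@@@,,@
gen 8: @,,,,@,,,,,,,@@@@@,,,,
gen 9: ,,@@,,,@@@@@,,@@@,,@@,
gen 10: @,,,,@,,@@@,,,,@,,,,,,
gen 11: ,,@@,,,,,@,,@@,,,@@@@,
gen 12: @,,,,@@@,,,,,,,@,,@@,,
gen 13: ,,@@,,@,,@@@@@,,,,,,,,
gen 14: @,,,,,,,,,@@@,,@@@@@@@
gen 15: ,,@@@@@@@,,@,,,,@@@@@@
gen 16: ,,,@@@@@,,,,,@@,,@@@@,
gen 17: @@,,@@@,,@@@,,,,,,@@,,
gen 18: ,,,,,@,,,,@,,@@@@,,,,,
gen 19: @@@@,,,@@,,,,,@@,,@@@@
gen 20: @@@,,@,,,,@@@,,,,,,@@@
gen 21: @@,,,,,@@,,@,,@@@@,,@@
gen 22: @,,@@@,,,,,,,,,@@,,,,@
gen 23: ,,,,@,,@@@@@@@,,,,@@,,
gen 24: @@@,,,,,@@@@@,,@@,,,,@
gen 25: @@,,@@@,,@@@,,,,,,@@,,

10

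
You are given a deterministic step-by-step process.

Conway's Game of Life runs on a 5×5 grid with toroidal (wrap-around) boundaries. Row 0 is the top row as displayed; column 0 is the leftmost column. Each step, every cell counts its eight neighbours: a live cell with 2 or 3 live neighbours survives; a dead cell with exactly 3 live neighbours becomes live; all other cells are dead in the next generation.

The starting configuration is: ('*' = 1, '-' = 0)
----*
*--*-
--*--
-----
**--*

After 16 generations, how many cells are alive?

k=0  ----*
*--*-
--*--
-----
**--*
k=1  -*-*-
---**
-----
**---
*---*
k=2  --**-
--***
*---*
**--*
--*-*
k=3  -*---
***--
--*--
-*---
--*-*
k=4  ---*-
*-*--
*-*--
-***-
***--
k=5  *--**
--***
*---*
---**
*---*
k=6  -**--
-**--
*-*--
---*-
-----
k=7  -**--
*--*-
--**-
-----
--*--
k=8  -***-
---**
--***
--**-
-**--
k=9  **--*
**---
-----
----*
-----
k=10  -*--*
-*--*
*----
-----
----*
k=11  ---**
-*--*
*----
-----
*----
k=12  ---**
---**
*----
-----
----*
k=13  *----
*--*-
----*
-----
---**
k=14  *--*-
*----
----*
---**
----*
k=15  *----
*----
*--**
*--**
*----
k=16  **--*
**---
-*-*-
-*-*-
**---

11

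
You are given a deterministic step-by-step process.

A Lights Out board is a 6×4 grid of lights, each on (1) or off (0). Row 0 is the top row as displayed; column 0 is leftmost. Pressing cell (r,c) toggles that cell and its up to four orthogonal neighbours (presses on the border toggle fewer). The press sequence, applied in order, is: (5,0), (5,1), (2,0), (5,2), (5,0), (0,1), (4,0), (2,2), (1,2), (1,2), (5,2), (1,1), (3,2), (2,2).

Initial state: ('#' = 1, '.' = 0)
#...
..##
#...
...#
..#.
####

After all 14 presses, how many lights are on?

8

[0] #...
..##
#...
...#
..#.
####
[1] #...
..##
#...
...#
#.#.
..##
[2] #...
..##
#...
...#
###.
##.#
[3] #...
#.##
.#..
#..#
###.
##.#
[4] #...
#.##
.#..
#..#
##..
#.#.
[5] #...
#.##
.#..
#..#
.#..
.##.
[6] .##.
####
.#..
#..#
.#..
.##.
[7] .##.
####
.#..
...#
#...
###.
[8] .##.
##.#
..##
..##
#...
###.
[9] .#..
#.#.
...#
..##
#...
###.
[10] .##.
##.#
..##
..##
#...
###.
[11] .##.
##.#
..##
..##
#.#.
#..#
[12] ..#.
..##
.###
..##
#.#.
#..#
[13] ..#.
..##
.#.#
.#..
#...
#..#
[14] ..#.
...#
..#.
.##.
#...
#..#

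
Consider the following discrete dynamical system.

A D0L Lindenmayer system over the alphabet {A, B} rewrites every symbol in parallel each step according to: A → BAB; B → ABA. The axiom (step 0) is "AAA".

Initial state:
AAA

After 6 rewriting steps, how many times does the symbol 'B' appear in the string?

1092

gen 0: AAA
gen 1: BABBABBAB
gen 2: ABABABABAABABABABAABABABABA
gen 3: BABABABABABABABABABABABABABBABABABABABABABABABABABABABBABABABABABABABABABABABABAB
gen 4: ABABABABABABABABABABABABABABABABABABABABABABABABABABABABAB…BABABABABABABABABABABABABABABABABABABABABABABABABABABABABA  (len 243)
gen 5: BABABABABABABABABABABABABABABABABABABABABABABABABABABABABA…ABABABABABABABABABABABABABABABABABABABABABABABABABABABABAB  (len 729)
gen 6: ABABABABABABABABABABABABABABABABABABABABABABABABABABABABAB…BABABABABABABABABABABABABABABABABABABABABABABABABABABABABA  (len 2187)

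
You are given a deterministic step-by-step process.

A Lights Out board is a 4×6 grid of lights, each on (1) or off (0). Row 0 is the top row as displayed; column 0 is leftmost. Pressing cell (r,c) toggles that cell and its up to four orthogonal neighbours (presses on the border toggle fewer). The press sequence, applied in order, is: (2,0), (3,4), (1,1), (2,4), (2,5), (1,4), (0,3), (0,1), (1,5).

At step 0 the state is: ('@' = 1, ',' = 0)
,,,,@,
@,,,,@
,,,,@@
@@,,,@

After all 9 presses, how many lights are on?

13

step 0: ,,,,@,
@,,,,@
,,,,@@
@@,,,@
step 1: ,,,,@,
,,,,,@
@@,,@@
,@,,,@
step 2: ,,,,@,
,,,,,@
@@,,,@
,@,@@,
step 3: ,@,,@,
@@@,,@
@,,,,@
,@,@@,
step 4: ,@,,@,
@@@,@@
@,,@@,
,@,@,,
step 5: ,@,,@,
@@@,@,
@,,@,@
,@,@,@
step 6: ,@,,,,
@@@@,@
@,,@@@
,@,@,@
step 7: ,@@@@,
@@@,,@
@,,@@@
,@,@,@
step 8: @,,@@,
@,@,,@
@,,@@@
,@,@,@
step 9: @,,@@@
@,@,@,
@,,@@,
,@,@,@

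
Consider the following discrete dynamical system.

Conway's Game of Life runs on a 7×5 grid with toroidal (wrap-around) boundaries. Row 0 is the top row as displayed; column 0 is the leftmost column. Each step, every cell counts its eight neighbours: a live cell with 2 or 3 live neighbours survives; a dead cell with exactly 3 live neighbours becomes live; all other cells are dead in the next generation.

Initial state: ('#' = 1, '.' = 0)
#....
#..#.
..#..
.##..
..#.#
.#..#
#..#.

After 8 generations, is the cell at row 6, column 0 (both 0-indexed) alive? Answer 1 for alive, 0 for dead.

k=0  #....
#..#.
..#..
.##..
..#.#
.#..#
#..#.
k=1  ##...
.#..#
..##.
.##..
..#..
.##.#
##...
k=2  ..#.#
.#.##
#..#.
.#...
#....
..##.
....#
k=3  ..#.#
.#...
##.#.
##..#
.##..
...##
..#.#
k=4  ###..
.#.##
.....
...##
.##..
##..#
#.#.#
k=5  .....
.#.##
#.#..
..##.
.##..
....#
..#..
k=6  ..##.
#####
#....
...#.
.##..
.###.
.....
k=7  #....
#....
#....
.##..
.#...
.#.#.
.#...
k=8  ##...
##..#
#....
###..
##...
##...
###..

1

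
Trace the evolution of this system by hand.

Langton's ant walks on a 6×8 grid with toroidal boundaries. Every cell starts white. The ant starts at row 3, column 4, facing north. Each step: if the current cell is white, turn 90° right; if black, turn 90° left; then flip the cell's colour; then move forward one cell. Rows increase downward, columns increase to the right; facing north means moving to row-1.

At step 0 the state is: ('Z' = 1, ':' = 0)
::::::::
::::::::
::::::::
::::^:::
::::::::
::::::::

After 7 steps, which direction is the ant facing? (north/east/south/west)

k=0  ::::::::
::::::::
::::::::
::::^:::
::::::::
::::::::
k=1  ::::::::
::::::::
::::::::
::::Z>::
::::::::
::::::::
k=2  ::::::::
::::::::
::::::::
::::ZZ::
:::::v::
::::::::
k=3  ::::::::
::::::::
::::::::
::::ZZ::
::::<Z::
::::::::
k=4  ::::::::
::::::::
::::::::
::::^Z::
::::ZZ::
::::::::
k=5  ::::::::
::::::::
::::::::
:::<:Z::
::::ZZ::
::::::::
k=6  ::::::::
::::::::
:::^::::
:::Z:Z::
::::ZZ::
::::::::
k=7  ::::::::
::::::::
:::Z>:::
:::Z:Z::
::::ZZ::
::::::::

east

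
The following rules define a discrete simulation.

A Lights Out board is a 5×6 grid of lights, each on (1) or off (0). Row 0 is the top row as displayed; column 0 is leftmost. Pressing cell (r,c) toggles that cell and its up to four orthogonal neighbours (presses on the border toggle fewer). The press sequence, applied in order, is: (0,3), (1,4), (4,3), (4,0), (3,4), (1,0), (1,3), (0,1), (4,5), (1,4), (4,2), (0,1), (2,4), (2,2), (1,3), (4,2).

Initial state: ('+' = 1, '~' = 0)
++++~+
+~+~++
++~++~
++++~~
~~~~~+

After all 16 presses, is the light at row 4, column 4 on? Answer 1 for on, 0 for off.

0) ++++~+
+~+~++
++~++~
++++~~
~~~~~+
1) ++~~++
+~++++
++~++~
++++~~
~~~~~+
2) ++~~~+
+~+~~~
++~+~~
++++~~
~~~~~+
3) ++~~~+
+~+~~~
++~+~~
+++~~~
~~++++
4) ++~~~+
+~+~~~
++~+~~
~++~~~
++++++
5) ++~~~+
+~+~~~
++~++~
~+++++
++++~+
6) ~+~~~+
~++~~~
~+~++~
~+++++
++++~+
7) ~+~+~+
~+~++~
~+~~+~
~+++++
++++~+
8) +~++~+
~~~++~
~+~~+~
~+++++
++++~+
9) +~++~+
~~~++~
~+~~+~
~++++~
+++++~
10) +~++++
~~~~~+
~+~~~~
~++++~
+++++~
11) +~++++
~~~~~+
~+~~~~
~+~++~
+~~~+~
12) ~+~+++
~+~~~+
~+~~~~
~+~++~
+~~~+~
13) ~+~+++
~+~~++
~+~+++
~+~+~~
+~~~+~
14) ~+~+++
~++~++
~~+~++
~+++~~
+~~~+~
15) ~+~~++
~+~+~+
~~++++
~+++~~
+~~~+~
16) ~+~~++
~+~+~+
~~++++
~+~+~~
+++++~

1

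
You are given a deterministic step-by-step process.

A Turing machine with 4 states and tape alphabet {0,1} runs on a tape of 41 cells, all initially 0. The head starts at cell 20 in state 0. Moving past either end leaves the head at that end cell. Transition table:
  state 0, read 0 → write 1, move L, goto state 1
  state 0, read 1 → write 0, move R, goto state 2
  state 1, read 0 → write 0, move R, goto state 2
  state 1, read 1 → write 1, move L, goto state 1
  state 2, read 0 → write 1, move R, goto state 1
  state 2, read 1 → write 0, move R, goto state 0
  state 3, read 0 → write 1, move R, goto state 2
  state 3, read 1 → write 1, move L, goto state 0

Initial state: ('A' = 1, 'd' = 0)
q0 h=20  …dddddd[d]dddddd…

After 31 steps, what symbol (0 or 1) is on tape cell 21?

step 0: q0 h=20  …dddddd[d]dddddd…
step 1: q1 h=19  …dddddd[d]Addddd…
step 2: q2 h=20  …dddddd[A]dddddd…
step 3: q0 h=21  …dddddd[d]dddddd…
step 4: q1 h=20  …dddddd[d]Addddd…
step 5: q2 h=21  …dddddd[A]dddddd…
step 6: q0 h=22  …dddddd[d]dddddd…
step 7: q1 h=21  …dddddd[d]Addddd…
step 8: q2 h=22  …dddddd[A]dddddd…
step 9: q0 h=23  …dddddd[d]dddddd…
step 10: q1 h=22  …dddddd[d]Addddd…
step 11: q2 h=23  …dddddd[A]dddddd…
step 12: q0 h=24  …dddddd[d]dddddd…
step 13: q1 h=23  …dddddd[d]Addddd…
step 14: q2 h=24  …dddddd[A]dddddd…
step 15: q0 h=25  …dddddd[d]dddddd…
step 16: q1 h=24  …dddddd[d]Addddd…
step 17: q2 h=25  …dddddd[A]dddddd…
step 18: q0 h=26  …dddddd[d]dddddd…
step 19: q1 h=25  …dddddd[d]Addddd…
step 20: q2 h=26  …dddddd[A]dddddd…
step 21: q0 h=27  …dddddd[d]dddddd…
step 22: q1 h=26  …dddddd[d]Addddd…
step 23: q2 h=27  …dddddd[A]dddddd…
step 24: q0 h=28  …dddddd[d]dddddd…
step 25: q1 h=27  …dddddd[d]Addddd…
step 26: q2 h=28  …dddddd[A]dddddd…
step 27: q0 h=29  …dddddd[d]dddddd…
step 28: q1 h=28  …dddddd[d]Addddd…
step 29: q2 h=29  …dddddd[A]dddddd…
step 30: q0 h=30  …dddddd[d]dddddd…
step 31: q1 h=29  …dddddd[d]Addddd…

0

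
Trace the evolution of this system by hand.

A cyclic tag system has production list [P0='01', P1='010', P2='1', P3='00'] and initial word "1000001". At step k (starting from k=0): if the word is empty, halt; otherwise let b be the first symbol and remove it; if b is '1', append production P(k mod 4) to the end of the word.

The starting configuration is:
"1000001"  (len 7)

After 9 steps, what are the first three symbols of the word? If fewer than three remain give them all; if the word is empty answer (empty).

step 0: "1000001"  (len 7)
step 1: "00000101"  (len 8)
step 2: "0000101"  (len 7)
step 3: "000101"  (len 6)
step 4: "00101"  (len 5)
step 5: "0101"  (len 4)
step 6: "101"  (len 3)
step 7: "011"  (len 3)
step 8: "11"  (len 2)
step 9: "101"  (len 3)

101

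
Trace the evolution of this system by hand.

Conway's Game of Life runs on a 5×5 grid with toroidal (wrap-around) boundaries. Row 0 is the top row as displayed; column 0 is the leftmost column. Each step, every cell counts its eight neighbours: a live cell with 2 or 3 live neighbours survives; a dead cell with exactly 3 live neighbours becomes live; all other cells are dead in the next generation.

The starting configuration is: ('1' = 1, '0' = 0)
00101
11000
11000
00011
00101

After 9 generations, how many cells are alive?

k=0  00101
11000
11000
00011
00101
k=1  00101
00101
01100
01111
10101
k=2  00101
10100
00001
00001
00000
k=3  01010
11001
10011
00000
00010
k=4  01010
01000
01010
00010
00100
k=5  01000
11000
00000
00010
00110
k=6  11000
11000
00000
00110
00110
k=7  10001
11000
01100
00110
00011
k=8  01010
00101
10010
01001
10100
k=9  11011
11101
11110
01111
10111

20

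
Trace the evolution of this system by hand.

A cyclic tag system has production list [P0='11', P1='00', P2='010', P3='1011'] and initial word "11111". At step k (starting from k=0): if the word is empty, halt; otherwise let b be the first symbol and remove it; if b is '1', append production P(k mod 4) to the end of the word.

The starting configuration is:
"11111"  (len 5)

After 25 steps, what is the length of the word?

18

step 0: "11111"  (len 5)
step 1: "111111"  (len 6)
step 2: "1111100"  (len 7)
step 3: "111100010"  (len 9)
step 4: "111000101011"  (len 12)
step 5: "1100010101111"  (len 13)
step 6: "10001010111100"  (len 14)
step 7: "0001010111100010"  (len 16)
step 8: "001010111100010"  (len 15)
step 9: "01010111100010"  (len 14)
step 10: "1010111100010"  (len 13)
step 11: "010111100010010"  (len 15)
step 12: "10111100010010"  (len 14)
step 13: "011110001001011"  (len 15)
step 14: "11110001001011"  (len 14)
step 15: "1110001001011010"  (len 16)
step 16: "1100010010110101011"  (len 19)
step 17: "10001001011010101111"  (len 20)
step 18: "000100101101010111100"  (len 21)
step 19: "00100101101010111100"  (len 20)
step 20: "0100101101010111100"  (len 19)
step 21: "100101101010111100"  (len 18)
step 22: "0010110101011110000"  (len 19)
step 23: "010110101011110000"  (len 18)
step 24: "10110101011110000"  (len 17)
step 25: "011010101111000011"  (len 18)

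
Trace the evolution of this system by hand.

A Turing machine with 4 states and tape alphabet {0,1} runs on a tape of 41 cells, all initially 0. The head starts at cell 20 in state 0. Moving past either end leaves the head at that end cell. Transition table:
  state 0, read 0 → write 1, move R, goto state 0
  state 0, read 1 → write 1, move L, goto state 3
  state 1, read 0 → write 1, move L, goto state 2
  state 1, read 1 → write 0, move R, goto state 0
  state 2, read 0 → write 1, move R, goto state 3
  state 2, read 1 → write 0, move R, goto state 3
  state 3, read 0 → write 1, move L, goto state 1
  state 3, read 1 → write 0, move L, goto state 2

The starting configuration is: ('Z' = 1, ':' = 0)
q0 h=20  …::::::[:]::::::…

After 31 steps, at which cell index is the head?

38

step 0: q0 h=20  …::::::[:]::::::…
step 1: q0 h=21  …:::::Z[:]::::::…
step 2: q0 h=22  …::::ZZ[:]::::::…
step 3: q0 h=23  …:::ZZZ[:]::::::…
step 4: q0 h=24  …::ZZZZ[:]::::::…
step 5: q0 h=25  …:ZZZZZ[:]::::::…
step 6: q0 h=26  …ZZZZZZ[:]::::::…
step 7: q0 h=27  …ZZZZZZ[:]::::::…
step 8: q0 h=28  …ZZZZZZ[:]::::::…
step 9: q0 h=29  …ZZZZZZ[:]::::::…
step 10: q0 h=30  …ZZZZZZ[:]::::::…
step 11: q0 h=31  …ZZZZZZ[:]::::::…
step 12: q0 h=32  …ZZZZZZ[:]::::::…
step 13: q0 h=33  …ZZZZZZ[:]::::::…
step 14: q0 h=34  …ZZZZZZ[:]::::::|
step 15: q0 h=35  …ZZZZZZ[:]:::::|
step 16: q0 h=36  …ZZZZZZ[:]::::|
step 17: q0 h=37  …ZZZZZZ[:]:::|
step 18: q0 h=38  …ZZZZZZ[:]::|
step 19: q0 h=39  …ZZZZZZ[:]:|
step 20: q0 h=40  …ZZZZZZ[:]|
step 21: q0 h=40  …ZZZZZZ[Z]|
step 22: q3 h=39  …ZZZZZZ[Z]Z|
step 23: q2 h=38  …ZZZZZZ[Z]:Z|
step 24: q3 h=39  …ZZZZZ:[:]Z|
step 25: q1 h=38  …ZZZZZZ[:]ZZ|
step 26: q2 h=37  …ZZZZZZ[Z]ZZZ|
step 27: q3 h=38  …ZZZZZ:[Z]ZZ|
step 28: q2 h=37  …ZZZZZZ[:]:ZZ|
step 29: q3 h=38  …ZZZZZZ[:]ZZ|
step 30: q1 h=37  …ZZZZZZ[Z]ZZZ|
step 31: q0 h=38  …ZZZZZ:[Z]ZZ|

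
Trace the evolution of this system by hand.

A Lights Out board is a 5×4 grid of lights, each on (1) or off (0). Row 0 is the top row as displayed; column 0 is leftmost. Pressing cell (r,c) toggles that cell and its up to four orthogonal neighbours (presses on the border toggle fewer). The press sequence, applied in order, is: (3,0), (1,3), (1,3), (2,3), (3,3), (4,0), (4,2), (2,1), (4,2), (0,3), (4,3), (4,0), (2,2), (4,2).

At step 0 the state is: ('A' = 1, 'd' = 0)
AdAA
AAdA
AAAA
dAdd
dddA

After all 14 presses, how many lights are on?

12

t=0: AdAA
AAdA
AAAA
dAdd
dddA
t=1: AdAA
AAdA
dAAA
Addd
AddA
t=2: AdAd
AAAd
dAAd
Addd
AddA
t=3: AdAA
AAdA
dAAA
Addd
AddA
t=4: AdAA
AAdd
dAdd
AddA
AddA
t=5: AdAA
AAdd
dAdA
AdAd
Addd
t=6: AdAA
AAdd
dAdA
ddAd
dAdd
t=7: AdAA
AAdd
dAdA
dddd
ddAA
t=8: AdAA
Addd
AdAA
dAdd
ddAA
t=9: AdAA
Addd
AdAA
dAAd
dAdd
t=10: Addd
AddA
AdAA
dAAd
dAdd
t=11: Addd
AddA
AdAA
dAAA
dAAA
t=12: Addd
AddA
AdAA
AAAA
AdAA
t=13: Addd
AdAA
AAdd
AAdA
AdAA
t=14: Addd
AdAA
AAdd
AAAA
AAdd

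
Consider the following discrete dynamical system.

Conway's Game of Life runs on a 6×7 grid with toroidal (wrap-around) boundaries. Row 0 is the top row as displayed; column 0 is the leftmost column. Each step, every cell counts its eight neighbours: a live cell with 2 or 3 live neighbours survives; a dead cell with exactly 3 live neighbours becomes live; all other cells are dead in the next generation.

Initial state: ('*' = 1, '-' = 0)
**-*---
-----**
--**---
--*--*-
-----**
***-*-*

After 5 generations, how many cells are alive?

k=0  **-*---
-----**
--**---
--*--*-
-----**
***-*-*
k=1  ---**--
**-**-*
--*****
--*****
--***--
--***--
k=2  **-----
**----*
-------
-*----*
-*-----
-----*-
k=3  -*-----
-*----*
-*----*
*------
*------
**-----
k=4  -**----
-**----
-*----*
**----*
*-----*
**-----
k=5  -------
-------
------*
-*---*-
-------
--*---*

5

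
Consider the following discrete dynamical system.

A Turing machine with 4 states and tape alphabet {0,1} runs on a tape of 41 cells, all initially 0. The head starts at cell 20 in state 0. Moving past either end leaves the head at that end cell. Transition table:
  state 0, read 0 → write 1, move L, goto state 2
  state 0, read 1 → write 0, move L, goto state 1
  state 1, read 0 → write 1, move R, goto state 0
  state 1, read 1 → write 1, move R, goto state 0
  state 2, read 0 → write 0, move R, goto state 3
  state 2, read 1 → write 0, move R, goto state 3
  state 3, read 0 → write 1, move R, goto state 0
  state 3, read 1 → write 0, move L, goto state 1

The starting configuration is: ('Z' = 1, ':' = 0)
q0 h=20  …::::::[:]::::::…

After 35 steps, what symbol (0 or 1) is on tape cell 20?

0

gen 0: q0 h=20  …::::::[:]::::::…
gen 1: q2 h=19  …::::::[:]Z:::::…
gen 2: q3 h=20  …::::::[Z]::::::…
gen 3: q1 h=19  …::::::[:]::::::…
gen 4: q0 h=20  …:::::Z[:]::::::…
gen 5: q2 h=19  …::::::[Z]Z:::::…
gen 6: q3 h=20  …::::::[Z]::::::…
gen 7: q1 h=19  …::::::[:]::::::…
gen 8: q0 h=20  …:::::Z[:]::::::…
gen 9: q2 h=19  …::::::[Z]Z:::::…
gen 10: q3 h=20  …::::::[Z]::::::…
gen 11: q1 h=19  …::::::[:]::::::…
gen 12: q0 h=20  …:::::Z[:]::::::…
gen 13: q2 h=19  …::::::[Z]Z:::::…
gen 14: q3 h=20  …::::::[Z]::::::…
gen 15: q1 h=19  …::::::[:]::::::…
gen 16: q0 h=20  …:::::Z[:]::::::…
gen 17: q2 h=19  …::::::[Z]Z:::::…
gen 18: q3 h=20  …::::::[Z]::::::…
gen 19: q1 h=19  …::::::[:]::::::…
gen 20: q0 h=20  …:::::Z[:]::::::…
gen 21: q2 h=19  …::::::[Z]Z:::::…
gen 22: q3 h=20  …::::::[Z]::::::…
gen 23: q1 h=19  …::::::[:]::::::…
gen 24: q0 h=20  …:::::Z[:]::::::…
gen 25: q2 h=19  …::::::[Z]Z:::::…
gen 26: q3 h=20  …::::::[Z]::::::…
gen 27: q1 h=19  …::::::[:]::::::…
gen 28: q0 h=20  …:::::Z[:]::::::…
gen 29: q2 h=19  …::::::[Z]Z:::::…
gen 30: q3 h=20  …::::::[Z]::::::…
gen 31: q1 h=19  …::::::[:]::::::…
gen 32: q0 h=20  …:::::Z[:]::::::…
gen 33: q2 h=19  …::::::[Z]Z:::::…
gen 34: q3 h=20  …::::::[Z]::::::…
gen 35: q1 h=19  …::::::[:]::::::…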